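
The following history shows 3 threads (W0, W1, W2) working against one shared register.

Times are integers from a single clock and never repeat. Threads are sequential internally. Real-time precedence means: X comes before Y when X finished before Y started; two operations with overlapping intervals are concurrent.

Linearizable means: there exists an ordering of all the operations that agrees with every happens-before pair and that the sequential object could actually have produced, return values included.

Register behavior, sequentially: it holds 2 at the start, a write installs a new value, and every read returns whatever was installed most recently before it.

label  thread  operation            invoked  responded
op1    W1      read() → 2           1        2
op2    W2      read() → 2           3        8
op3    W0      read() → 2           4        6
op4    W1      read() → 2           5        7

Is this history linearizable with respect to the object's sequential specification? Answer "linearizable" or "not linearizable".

linearizable

witness order: op1, op2, op3, op4
step 1: op1 read() → 2 — value 2
step 2: op2 read() → 2 — value 2
step 3: op3 read() → 2 — value 2
step 4: op4 read() → 2 — value 2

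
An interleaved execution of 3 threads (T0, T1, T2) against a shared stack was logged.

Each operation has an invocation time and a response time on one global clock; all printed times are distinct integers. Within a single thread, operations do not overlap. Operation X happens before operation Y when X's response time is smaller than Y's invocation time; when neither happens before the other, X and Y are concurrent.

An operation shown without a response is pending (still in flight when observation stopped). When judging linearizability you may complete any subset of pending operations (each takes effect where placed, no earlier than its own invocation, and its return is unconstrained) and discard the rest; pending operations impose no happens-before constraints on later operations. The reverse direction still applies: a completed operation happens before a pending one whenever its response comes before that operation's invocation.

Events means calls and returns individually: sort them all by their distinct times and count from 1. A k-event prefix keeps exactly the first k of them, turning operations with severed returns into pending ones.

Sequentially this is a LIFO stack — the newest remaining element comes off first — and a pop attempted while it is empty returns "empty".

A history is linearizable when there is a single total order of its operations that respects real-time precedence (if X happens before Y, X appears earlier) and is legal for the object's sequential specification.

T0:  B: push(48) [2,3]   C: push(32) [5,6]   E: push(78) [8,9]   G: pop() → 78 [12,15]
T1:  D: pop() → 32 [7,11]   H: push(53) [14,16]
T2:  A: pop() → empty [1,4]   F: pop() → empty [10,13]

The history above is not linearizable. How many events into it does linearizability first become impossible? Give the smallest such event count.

13

a valid linearization of events 1..12 exists, for instance A, B, C, D, E:
after step 1 (A pop() → empty): stack <>
after step 2 (B push(48)): stack <48>
after step 3 (C push(32)): stack <48,32>
after step 4 (D pop() → 32): stack <48>
after step 5 (E push(78)): stack <48,78>
once event 13 joins (F's response, time 13), exhaustive search finds no witness
no completion choice of the 1 pending operation (G) rescues it — every subset was tried
for example A, B, C, D, E, F (pending dropped) fails at step 6: F pop() → empty is not legal there
for example A, B, C, E, D, F (pending dropped) fails at step 5: D pop() → 32 is not legal there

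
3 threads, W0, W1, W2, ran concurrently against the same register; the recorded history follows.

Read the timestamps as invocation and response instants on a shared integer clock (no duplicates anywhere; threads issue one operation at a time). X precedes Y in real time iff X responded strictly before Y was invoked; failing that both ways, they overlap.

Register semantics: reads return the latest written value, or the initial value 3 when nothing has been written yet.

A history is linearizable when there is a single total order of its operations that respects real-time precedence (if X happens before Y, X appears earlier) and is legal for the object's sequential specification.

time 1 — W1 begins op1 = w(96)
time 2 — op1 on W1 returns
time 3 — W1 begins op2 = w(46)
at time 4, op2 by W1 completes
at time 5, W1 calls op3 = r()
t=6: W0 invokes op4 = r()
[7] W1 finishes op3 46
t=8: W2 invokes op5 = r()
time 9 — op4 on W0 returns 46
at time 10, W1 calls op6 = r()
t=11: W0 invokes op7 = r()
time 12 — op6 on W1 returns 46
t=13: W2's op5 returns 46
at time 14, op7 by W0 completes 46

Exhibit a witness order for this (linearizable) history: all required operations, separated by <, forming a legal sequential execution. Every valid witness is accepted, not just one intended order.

step 1: op1 w(96) — value 96
step 2: op2 w(46) — value 46
step 3: op3 r() → 46 — value 46
step 4: op4 r() → 46 — value 46
step 5: op5 r() → 46 — value 46
step 6: op6 r() → 46 — value 46
step 7: op7 r() → 46 — value 46

op1 < op2 < op3 < op4 < op5 < op6 < op7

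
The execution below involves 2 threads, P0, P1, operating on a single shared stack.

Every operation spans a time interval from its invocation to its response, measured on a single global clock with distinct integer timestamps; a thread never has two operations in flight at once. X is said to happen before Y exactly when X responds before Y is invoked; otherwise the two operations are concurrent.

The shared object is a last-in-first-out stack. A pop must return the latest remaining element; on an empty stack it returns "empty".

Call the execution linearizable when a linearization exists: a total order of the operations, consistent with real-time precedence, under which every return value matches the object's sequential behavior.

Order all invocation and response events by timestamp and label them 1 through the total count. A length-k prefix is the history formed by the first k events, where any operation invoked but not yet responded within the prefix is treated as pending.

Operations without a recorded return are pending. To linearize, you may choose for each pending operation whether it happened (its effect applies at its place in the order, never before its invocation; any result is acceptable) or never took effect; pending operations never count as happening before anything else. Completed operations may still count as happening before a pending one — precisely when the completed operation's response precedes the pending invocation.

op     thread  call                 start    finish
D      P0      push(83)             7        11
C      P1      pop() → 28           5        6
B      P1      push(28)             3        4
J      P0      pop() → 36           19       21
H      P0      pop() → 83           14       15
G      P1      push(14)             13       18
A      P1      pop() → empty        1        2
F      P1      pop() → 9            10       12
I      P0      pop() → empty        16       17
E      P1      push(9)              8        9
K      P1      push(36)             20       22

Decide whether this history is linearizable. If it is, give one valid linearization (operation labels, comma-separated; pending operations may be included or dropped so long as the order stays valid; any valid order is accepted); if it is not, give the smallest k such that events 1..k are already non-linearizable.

linearizable — witness: A, B, C, D, E, F, H, I, G, K, J

1. A pop() → empty, leaving stack <>
2. B push(28), leaving stack <28>
3. C pop() → 28, leaving stack <>
4. D push(83), leaving stack <83>
5. E push(9), leaving stack <83,9>
6. F pop() → 9, leaving stack <83>
7. H pop() → 83, leaving stack <>
8. I pop() → empty, leaving stack <>
9. G push(14), leaving stack <14>
10. K push(36), leaving stack <14,36>
11. J pop() → 36, leaving stack <14>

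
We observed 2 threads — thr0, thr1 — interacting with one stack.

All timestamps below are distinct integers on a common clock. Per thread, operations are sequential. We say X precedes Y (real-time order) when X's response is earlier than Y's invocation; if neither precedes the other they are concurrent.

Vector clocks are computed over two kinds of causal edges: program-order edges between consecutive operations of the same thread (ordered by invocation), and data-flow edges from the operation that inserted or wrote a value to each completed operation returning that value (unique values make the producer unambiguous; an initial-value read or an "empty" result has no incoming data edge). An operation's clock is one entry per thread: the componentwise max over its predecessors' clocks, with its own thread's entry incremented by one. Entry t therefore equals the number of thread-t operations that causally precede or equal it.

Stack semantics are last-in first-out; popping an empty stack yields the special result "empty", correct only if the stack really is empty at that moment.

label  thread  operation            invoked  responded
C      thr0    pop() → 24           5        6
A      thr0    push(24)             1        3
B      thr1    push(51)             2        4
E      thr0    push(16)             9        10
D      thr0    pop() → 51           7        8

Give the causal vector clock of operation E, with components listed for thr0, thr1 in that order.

VC(B, invoked at 2): no causal predecessors; +1 on thr1 → (0, 1)
VC(A, invoked at 1): no causal predecessors; +1 on thr0 → (1, 0)
merge at C (invoked 5): VC(A)=(1, 0), own-thread bump on thr0 → (2, 0)
merge at D (invoked 7): VC(B)=(0, 1), VC(C)=(2, 0), own-thread bump on thr0 → (3, 1)
merge at E (invoked 9): VC(D)=(3, 1), own-thread bump on thr0 → (4, 1)
target: VC(E) = (4, 1)

(4, 1)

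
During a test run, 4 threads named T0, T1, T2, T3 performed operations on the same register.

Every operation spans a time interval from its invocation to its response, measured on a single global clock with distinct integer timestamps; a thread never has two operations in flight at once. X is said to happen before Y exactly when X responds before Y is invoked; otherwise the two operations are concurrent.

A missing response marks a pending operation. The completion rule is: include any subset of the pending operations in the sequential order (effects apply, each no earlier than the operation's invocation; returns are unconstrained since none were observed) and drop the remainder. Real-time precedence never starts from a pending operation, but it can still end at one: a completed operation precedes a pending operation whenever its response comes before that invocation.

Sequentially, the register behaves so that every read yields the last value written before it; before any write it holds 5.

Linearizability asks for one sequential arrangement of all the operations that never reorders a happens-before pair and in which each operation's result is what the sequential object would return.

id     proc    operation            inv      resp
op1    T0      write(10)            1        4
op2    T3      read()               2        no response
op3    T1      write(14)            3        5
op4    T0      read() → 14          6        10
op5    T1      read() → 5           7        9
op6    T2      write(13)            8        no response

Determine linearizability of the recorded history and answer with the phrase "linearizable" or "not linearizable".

not linearizable

cut after 8 events: linearizable; cut after 9 events (op5 responds, time 9): not linearizable
real-time-consistent orders of the 3 completed operations: 2 — all fail the register replay
no escape via the 3 pending operations (op2, op4, op6): every completion choice fails
one such order, op1, op3, op5 (pending dropped), breaks at step 3 where op5 read() → 5 is illegal
one such order, op3, op1, op5 (pending dropped), breaks at step 3 where op5 read() → 5 is illegal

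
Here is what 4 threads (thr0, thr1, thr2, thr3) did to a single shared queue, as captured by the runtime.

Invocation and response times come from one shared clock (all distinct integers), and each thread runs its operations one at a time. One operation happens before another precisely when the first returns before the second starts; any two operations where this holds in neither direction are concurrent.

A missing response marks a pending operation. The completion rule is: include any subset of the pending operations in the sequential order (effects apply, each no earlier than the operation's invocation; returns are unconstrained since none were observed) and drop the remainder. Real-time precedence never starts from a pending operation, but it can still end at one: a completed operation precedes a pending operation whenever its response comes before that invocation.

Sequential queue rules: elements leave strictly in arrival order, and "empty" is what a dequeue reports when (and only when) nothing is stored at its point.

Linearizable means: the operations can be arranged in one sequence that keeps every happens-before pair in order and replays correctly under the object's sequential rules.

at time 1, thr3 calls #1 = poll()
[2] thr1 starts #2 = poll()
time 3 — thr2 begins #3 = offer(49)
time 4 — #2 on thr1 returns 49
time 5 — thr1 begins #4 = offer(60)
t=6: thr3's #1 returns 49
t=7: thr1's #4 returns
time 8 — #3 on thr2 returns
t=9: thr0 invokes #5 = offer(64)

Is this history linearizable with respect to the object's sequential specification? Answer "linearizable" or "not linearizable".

already the first 6 events (up to #1's response at time 6) admit no linearization; the first 5 still do
2 completed operations, 2 real-time-consistent orders — every queue replay fails
every completion of the 2 pending operations (#3, #4) was checked; none linearizes
take #1, #2 (pending dropped): step 1 already fails, because #1 poll() → 49 cannot occur there
take #2, #1 (pending dropped): step 1 already fails, because #2 poll() → 49 cannot occur there

not linearizable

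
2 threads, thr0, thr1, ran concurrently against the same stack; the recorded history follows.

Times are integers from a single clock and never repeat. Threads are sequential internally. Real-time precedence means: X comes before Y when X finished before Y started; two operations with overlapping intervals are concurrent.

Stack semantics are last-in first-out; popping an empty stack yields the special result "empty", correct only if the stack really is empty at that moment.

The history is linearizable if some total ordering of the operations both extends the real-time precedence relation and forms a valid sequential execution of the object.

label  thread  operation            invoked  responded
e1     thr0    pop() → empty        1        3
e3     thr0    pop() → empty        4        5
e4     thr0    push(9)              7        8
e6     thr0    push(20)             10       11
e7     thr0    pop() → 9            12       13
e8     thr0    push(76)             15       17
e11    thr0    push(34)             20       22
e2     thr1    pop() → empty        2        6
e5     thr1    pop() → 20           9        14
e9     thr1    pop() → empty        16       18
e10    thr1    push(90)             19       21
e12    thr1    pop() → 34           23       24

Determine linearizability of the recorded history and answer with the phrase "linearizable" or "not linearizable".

a witness: e1, e2, e3, e4, e6, e5, e7, e9, e8, e10, e11, e12
step 1: e1 pop() → empty — stack <>
step 2: e2 pop() → empty — stack <>
step 3: e3 pop() → empty — stack <>
step 4: e4 push(9) — stack <9>
step 5: e6 push(20) — stack <9,20>
step 6: e5 pop() → 20 — stack <9>
step 7: e7 pop() → 9 — stack <>
step 8: e9 pop() → empty — stack <>
step 9: e8 push(76) — stack <76>
step 10: e10 push(90) — stack <76,90>
step 11: e11 push(34) — stack <76,90,34>
step 12: e12 pop() → 34 — stack <76,90>

linearizable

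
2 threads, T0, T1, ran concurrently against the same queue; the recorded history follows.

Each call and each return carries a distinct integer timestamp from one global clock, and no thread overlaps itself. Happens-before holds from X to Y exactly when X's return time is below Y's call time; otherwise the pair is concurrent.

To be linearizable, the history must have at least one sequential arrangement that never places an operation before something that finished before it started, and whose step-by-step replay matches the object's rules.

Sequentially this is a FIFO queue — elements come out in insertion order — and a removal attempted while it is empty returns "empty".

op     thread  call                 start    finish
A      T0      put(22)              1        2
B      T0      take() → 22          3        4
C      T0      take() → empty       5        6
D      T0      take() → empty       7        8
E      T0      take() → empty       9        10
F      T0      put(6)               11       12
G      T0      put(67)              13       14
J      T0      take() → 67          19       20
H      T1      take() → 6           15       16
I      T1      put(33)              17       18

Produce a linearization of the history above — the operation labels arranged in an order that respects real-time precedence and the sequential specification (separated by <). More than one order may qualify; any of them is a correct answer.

A < B < C < D < E < F < G < H < I < J

1. A put(22), leaving queue <22>
2. B take() → 22, leaving queue <>
3. C take() → empty, leaving queue <>
4. D take() → empty, leaving queue <>
5. E take() → empty, leaving queue <>
6. F put(6), leaving queue <6>
7. G put(67), leaving queue <6,67>
8. H take() → 6, leaving queue <67>
9. I put(33), leaving queue <67,33>
10. J take() → 67, leaving queue <33>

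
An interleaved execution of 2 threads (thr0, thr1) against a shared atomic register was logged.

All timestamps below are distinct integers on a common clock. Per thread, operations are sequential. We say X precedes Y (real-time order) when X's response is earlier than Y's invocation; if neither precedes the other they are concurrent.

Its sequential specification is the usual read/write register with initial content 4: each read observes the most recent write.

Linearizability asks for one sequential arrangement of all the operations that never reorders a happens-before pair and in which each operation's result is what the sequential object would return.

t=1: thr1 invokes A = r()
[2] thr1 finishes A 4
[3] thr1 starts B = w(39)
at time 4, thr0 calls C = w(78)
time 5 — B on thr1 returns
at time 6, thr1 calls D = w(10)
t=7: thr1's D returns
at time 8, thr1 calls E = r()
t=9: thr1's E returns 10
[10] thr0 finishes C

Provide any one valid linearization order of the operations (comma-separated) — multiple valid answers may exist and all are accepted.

A, B, C, D, E

after step 1 (A r() → 4): value 4
after step 2 (B w(39)): value 39
after step 3 (C w(78)): value 78
after step 4 (D w(10)): value 10
after step 5 (E r() → 10): value 10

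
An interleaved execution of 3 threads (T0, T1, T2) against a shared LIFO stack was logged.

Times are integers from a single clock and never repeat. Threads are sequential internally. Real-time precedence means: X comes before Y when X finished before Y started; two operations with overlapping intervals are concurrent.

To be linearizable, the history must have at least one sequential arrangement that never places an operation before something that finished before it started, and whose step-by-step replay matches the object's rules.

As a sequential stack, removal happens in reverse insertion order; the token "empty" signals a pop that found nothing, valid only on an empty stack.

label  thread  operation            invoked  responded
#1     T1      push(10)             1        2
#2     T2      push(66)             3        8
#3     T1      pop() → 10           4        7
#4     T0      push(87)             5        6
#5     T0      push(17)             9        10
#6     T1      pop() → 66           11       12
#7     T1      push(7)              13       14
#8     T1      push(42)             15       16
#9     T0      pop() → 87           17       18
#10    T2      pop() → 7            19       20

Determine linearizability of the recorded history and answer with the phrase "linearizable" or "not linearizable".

already the first 12 events (up to #6's response at time 12) admit no linearization; the first 11 still do
6 completed operations, 6 real-time-consistent orders — every LIFO stack replay fails
one such order, #1, #2, #3, #4, #5, #6, breaks at step 3 where #3 pop() → 10 is illegal
one such order, #1, #2, #4, #3, #5, #6, breaks at step 4 where #3 pop() → 10 is illegal

not linearizable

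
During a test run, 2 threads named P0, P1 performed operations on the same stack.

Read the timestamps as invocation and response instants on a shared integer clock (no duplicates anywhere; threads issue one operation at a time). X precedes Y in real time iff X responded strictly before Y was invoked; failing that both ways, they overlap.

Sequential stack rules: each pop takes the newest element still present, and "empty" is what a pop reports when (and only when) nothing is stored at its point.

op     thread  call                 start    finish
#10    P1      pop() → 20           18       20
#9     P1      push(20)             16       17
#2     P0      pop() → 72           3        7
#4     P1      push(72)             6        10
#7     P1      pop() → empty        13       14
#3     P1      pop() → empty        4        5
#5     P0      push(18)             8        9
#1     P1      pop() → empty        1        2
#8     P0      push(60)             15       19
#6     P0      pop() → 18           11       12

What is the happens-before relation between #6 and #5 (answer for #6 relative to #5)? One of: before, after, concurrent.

after

#6 spans [11,12], #5 spans [8,9]
resp(#5)=9 < inv(#6)=11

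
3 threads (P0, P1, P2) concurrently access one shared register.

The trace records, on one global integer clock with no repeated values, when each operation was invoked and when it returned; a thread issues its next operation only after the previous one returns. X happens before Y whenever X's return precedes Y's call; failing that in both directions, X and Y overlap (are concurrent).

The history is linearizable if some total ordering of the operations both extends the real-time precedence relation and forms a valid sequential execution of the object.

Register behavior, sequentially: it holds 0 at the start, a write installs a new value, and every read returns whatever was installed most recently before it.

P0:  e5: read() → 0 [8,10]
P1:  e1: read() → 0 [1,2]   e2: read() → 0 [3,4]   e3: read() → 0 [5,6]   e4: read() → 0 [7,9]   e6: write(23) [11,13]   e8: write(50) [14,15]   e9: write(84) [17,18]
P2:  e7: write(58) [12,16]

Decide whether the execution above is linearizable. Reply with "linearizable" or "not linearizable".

one valid linearization: e1, e2, e3, e4, e5, e6, e7, e8, e9
step 1: e1 read() → 0 — value 0
step 2: e2 read() → 0 — value 0
step 3: e3 read() → 0 — value 0
step 4: e4 read() → 0 — value 0
step 5: e5 read() → 0 — value 0
step 6: e6 write(23) — value 23
step 7: e7 write(58) — value 58
step 8: e8 write(50) — value 50
step 9: e9 write(84) — value 84

linearizable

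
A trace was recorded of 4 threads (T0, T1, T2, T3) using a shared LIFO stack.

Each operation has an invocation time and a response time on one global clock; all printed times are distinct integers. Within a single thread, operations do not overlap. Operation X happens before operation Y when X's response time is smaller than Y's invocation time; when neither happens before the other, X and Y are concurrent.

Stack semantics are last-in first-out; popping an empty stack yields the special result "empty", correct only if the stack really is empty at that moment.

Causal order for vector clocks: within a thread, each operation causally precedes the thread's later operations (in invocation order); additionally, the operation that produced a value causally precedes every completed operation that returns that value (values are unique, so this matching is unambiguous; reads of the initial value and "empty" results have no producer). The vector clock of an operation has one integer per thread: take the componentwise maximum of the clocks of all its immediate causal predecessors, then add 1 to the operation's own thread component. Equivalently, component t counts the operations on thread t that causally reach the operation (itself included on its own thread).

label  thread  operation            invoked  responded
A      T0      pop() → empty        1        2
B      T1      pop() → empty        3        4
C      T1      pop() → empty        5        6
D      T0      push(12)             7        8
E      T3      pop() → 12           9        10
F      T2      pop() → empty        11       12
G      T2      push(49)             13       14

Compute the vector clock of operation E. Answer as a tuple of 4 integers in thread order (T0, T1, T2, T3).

VC(F, invoked at 11): no causal predecessors; +1 on T2 → (0, 0, 1, 0)
VC(B, invoked at 3): no causal predecessors; +1 on T1 → (0, 1, 0, 0)
VC(A, invoked at 1): no causal predecessors; +1 on T0 → (1, 0, 0, 0)
from VC(F)=(0, 0, 1, 0), G (invoked 13) maxes components and bumps T2 → (0, 0, 2, 0)
from VC(B)=(0, 1, 0, 0), C (invoked 5) maxes components and bumps T1 → (0, 2, 0, 0)
from VC(A)=(1, 0, 0, 0), D (invoked 7) maxes components and bumps T0 → (2, 0, 0, 0)
from VC(D)=(2, 0, 0, 0), E (invoked 9) maxes components and bumps T3 → (2, 0, 0, 1)
target: VC(E) = (2, 0, 0, 1)

(2, 0, 0, 1)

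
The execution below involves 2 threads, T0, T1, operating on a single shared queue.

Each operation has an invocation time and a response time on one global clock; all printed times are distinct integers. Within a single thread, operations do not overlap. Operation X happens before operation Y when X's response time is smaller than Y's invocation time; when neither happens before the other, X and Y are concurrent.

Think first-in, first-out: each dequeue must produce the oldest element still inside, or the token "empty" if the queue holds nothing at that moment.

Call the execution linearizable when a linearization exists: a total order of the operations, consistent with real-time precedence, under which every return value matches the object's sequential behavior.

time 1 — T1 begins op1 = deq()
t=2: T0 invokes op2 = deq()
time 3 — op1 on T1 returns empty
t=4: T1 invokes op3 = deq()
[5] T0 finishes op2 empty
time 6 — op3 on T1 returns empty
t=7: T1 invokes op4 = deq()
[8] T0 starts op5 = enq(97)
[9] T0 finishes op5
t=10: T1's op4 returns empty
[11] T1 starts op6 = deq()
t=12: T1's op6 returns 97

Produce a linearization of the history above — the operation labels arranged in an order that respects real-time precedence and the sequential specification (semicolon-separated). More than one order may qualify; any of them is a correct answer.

op1; op2; op3; op4; op5; op6

after step 1 (op1 deq() → empty): queue <>
after step 2 (op2 deq() → empty): queue <>
after step 3 (op3 deq() → empty): queue <>
after step 4 (op4 deq() → empty): queue <>
after step 5 (op5 enq(97)): queue <97>
after step 6 (op6 deq() → 97): queue <>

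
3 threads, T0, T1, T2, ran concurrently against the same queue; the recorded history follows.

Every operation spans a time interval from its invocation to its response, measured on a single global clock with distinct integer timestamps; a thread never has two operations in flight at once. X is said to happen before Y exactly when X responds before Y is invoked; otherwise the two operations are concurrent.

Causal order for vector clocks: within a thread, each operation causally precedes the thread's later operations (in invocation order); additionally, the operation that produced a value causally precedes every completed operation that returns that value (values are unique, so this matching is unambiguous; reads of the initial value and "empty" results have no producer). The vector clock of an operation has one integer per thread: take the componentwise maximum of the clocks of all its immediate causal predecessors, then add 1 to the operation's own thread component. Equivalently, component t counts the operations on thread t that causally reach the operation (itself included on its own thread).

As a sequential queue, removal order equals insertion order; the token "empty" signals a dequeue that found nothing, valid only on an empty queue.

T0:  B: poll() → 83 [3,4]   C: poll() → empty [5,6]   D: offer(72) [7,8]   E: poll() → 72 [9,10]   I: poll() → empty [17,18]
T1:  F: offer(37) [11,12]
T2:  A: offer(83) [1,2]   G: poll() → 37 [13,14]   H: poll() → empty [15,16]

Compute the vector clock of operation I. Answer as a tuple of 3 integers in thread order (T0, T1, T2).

(5, 0, 1)

no predecessors for A (invoked 1): T2 increments from zero → (0, 0, 1)
no predecessors for F (invoked 11): T1 increments from zero → (0, 1, 0)
B (invocation 3): componentwise max over VC(A)=(0, 0, 1), +1 at T0, giving (1, 0, 1)
G (invocation 13): componentwise max over VC(A)=(0, 0, 1), VC(F)=(0, 1, 0), +1 at T2, giving (0, 1, 2)
C (invocation 5): componentwise max over VC(B)=(1, 0, 1), +1 at T0, giving (2, 0, 1)
H (invocation 15): componentwise max over VC(G)=(0, 1, 2), +1 at T2, giving (0, 1, 3)
D (invocation 7): componentwise max over VC(C)=(2, 0, 1), +1 at T0, giving (3, 0, 1)
E (invocation 9): componentwise max over VC(D)=(3, 0, 1), +1 at T0, giving (4, 0, 1)
I (invocation 17): componentwise max over VC(E)=(4, 0, 1), +1 at T0, giving (5, 0, 1)
target: VC(I) = (5, 0, 1)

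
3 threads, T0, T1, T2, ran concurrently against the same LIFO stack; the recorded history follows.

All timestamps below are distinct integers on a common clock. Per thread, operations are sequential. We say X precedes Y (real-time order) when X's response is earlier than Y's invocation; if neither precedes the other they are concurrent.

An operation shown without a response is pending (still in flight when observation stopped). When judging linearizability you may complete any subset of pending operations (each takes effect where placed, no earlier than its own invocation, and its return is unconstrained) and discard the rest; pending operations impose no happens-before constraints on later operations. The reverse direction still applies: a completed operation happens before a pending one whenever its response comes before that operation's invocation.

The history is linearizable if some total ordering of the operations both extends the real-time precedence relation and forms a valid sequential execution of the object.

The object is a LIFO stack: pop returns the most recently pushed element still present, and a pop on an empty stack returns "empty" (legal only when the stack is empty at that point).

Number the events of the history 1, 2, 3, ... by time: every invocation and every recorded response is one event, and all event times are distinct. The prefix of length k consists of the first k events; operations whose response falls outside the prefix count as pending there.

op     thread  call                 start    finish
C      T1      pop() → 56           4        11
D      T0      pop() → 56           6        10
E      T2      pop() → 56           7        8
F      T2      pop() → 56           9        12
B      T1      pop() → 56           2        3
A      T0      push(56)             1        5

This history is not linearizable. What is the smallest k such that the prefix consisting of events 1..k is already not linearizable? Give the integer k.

8

events 1..7 are still linearizable — one witness is A, B:
1. A push(56), leaving stack <56>
2. B pop() → 56, leaving stack <>
event 8 — E's response, time 8 — after it, nothing linearizes
include/drop combinations of the 2 pending operations (C, D) were all tried; none helps
e.g. A, B, E (pending dropped): illegal at step 3, since E pop() → 56 cannot apply there
e.g. B, A, E (pending dropped): illegal at step 1, since B pop() → 56 cannot apply there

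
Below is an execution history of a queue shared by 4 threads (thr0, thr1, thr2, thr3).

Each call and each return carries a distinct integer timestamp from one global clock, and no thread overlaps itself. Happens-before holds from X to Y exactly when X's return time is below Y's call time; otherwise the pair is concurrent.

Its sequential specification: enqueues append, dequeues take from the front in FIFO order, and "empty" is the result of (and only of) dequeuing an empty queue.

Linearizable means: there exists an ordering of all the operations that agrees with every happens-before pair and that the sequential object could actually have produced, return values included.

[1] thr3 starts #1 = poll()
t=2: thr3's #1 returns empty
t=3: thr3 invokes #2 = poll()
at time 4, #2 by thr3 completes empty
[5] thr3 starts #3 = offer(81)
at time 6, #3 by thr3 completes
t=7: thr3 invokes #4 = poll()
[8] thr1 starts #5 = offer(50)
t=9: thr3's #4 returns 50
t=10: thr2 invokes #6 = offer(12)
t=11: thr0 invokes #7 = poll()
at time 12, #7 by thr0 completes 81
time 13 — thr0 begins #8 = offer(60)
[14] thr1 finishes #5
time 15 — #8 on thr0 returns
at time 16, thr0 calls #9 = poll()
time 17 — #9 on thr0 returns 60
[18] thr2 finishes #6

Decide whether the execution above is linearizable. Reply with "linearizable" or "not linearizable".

events 1..8 are fine; event 9 — the response of #4 at time 9 — makes the prefix non-linearizable
a single order respects real time; the 4 completed queue operations fail replay along it
completion choices over the 1 pending operation (#5) were checked; none helps
take #1, #2, #3, #4 (pending dropped): step 4 already fails, because #4 poll() → 50 cannot occur there

not linearizable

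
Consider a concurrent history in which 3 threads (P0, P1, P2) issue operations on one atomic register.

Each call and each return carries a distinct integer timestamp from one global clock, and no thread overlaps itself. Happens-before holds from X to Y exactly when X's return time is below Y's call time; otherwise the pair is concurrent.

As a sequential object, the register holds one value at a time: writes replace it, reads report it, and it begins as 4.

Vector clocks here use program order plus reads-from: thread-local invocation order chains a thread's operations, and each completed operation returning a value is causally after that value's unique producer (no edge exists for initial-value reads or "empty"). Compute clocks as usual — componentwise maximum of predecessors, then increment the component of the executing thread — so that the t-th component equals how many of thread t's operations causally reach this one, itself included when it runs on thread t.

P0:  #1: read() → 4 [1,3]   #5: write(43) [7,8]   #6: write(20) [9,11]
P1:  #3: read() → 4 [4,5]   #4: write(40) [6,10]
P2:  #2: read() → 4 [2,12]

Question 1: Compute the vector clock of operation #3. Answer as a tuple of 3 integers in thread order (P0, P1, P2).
Answer: (0, 1, 0)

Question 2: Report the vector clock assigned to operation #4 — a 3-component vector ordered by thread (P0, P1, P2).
Answer: (0, 2, 0)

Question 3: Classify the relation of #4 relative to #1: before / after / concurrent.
Answer: after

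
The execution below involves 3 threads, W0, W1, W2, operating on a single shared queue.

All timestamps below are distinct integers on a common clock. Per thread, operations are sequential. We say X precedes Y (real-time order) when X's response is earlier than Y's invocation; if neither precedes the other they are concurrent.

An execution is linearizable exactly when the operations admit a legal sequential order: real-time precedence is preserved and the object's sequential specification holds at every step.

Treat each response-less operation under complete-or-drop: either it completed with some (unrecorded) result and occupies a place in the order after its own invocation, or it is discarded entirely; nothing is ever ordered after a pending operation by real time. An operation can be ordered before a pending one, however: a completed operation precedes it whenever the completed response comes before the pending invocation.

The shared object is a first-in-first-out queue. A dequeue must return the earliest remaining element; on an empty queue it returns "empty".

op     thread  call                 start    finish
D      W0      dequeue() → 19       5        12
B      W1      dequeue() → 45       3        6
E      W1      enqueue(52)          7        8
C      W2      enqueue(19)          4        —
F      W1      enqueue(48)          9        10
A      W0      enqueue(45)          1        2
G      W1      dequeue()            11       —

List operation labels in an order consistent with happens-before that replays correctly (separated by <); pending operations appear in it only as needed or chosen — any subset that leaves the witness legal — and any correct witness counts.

A < B < C < D < E < F

1. A enqueue(45), leaving queue <45>
2. B dequeue() → 45, leaving queue <>
3. C enqueue(19) (pending, included), leaving queue <19>
4. D dequeue() → 19, leaving queue <>
5. E enqueue(52), leaving queue <52>
6. F enqueue(48), leaving queue <52,48>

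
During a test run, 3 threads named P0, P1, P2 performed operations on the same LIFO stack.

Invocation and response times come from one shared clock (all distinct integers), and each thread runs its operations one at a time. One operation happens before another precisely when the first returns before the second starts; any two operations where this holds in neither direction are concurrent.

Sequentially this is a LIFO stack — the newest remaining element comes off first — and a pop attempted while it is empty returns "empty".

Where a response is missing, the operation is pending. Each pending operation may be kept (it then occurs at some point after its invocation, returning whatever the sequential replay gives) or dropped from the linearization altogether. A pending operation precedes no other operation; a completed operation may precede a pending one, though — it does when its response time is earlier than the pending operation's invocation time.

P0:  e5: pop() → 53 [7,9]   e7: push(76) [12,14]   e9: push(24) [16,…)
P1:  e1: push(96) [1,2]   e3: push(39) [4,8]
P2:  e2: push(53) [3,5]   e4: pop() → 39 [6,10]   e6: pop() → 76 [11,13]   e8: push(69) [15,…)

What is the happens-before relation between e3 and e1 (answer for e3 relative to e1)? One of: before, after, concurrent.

e3 spans [4,8], e1 spans [1,2]
resp(e1)=2 < inv(e3)=4

after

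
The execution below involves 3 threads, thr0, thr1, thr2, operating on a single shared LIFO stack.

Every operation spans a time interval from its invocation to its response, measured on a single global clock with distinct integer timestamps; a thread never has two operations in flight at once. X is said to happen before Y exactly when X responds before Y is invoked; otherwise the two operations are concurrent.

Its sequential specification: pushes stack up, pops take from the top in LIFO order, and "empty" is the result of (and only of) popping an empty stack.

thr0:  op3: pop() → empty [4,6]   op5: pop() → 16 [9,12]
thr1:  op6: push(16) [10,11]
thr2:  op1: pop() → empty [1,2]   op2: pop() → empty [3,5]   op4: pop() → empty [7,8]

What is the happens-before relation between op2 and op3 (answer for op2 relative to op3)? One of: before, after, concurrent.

concurrent

op2 spans [3,5], op3 spans [4,6]
the intervals overlap in both directions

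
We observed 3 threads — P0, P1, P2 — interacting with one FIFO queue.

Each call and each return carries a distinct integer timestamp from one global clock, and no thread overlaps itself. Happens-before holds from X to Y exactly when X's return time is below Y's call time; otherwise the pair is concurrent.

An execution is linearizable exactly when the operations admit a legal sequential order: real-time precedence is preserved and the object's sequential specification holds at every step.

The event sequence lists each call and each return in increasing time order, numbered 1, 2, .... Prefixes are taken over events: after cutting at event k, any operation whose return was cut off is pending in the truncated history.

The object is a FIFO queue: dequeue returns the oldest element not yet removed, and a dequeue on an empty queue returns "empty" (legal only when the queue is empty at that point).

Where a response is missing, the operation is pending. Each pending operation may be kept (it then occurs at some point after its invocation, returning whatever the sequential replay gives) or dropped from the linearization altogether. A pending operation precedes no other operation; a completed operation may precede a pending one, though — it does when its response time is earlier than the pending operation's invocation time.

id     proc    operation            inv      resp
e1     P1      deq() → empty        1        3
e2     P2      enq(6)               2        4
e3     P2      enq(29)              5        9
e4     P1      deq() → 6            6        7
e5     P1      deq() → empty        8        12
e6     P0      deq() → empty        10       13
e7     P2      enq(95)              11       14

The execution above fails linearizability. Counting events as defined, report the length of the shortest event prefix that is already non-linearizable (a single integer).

events 1..12 are linearizable, e.g. via e1, e2, e3, e4, e6, e5:
step 1: e1 deq() → empty — queue <>
step 2: e2 enq(6) — queue <6>
step 3: e3 enq(29) — queue <6,29>
step 4: e4 deq() → 6 — queue <29>
step 5: e6 deq() (pending, included) — queue <>
step 6: e5 deq() → empty — queue <>
include event 13 — e6 responding at 13 — and every candidate order breaks
no escape via the 1 pending operation (e7): every completion choice fails
sample order e1, e2, e3, e4, e5, e6 (pending dropped) stalls at step 5 — e5 deq() → empty has no legal effect
sample order e1, e2, e3, e4, e6, e5 (pending dropped) stalls at step 5 — e6 deq() → empty has no legal effect

13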